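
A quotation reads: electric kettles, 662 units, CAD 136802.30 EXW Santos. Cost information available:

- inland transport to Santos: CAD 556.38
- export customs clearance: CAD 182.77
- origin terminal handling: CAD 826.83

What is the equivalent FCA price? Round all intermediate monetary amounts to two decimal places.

Not relevant to the conversion: origin terminal — on the buyer under both terms; not part of either seller's price.
From EXW to FCA, the seller additionally bears: inland to port, export clearance.
FCA price = 136802.30 + 556.38 + 182.77 = 137541.45

FCA price: CAD 137541.45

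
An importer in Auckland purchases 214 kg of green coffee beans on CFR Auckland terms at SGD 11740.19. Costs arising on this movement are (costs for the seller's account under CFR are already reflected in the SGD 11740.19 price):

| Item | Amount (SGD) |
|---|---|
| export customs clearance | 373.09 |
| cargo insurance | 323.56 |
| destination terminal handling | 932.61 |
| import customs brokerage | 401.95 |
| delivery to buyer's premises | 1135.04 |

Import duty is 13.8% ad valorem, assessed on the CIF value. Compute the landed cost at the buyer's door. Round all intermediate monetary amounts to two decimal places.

CFR: the seller pays costs through ocean freight to the destination port, but not insurance.
Already in the invoice (seller's account under CFR): export clearance — exclude.
CIF value = CFR price + insurance = 11740.19 + 323.56 = 12063.75
Import duty = 12063.75 × 13.8% = 1664.80
Buyer bears: insurance 323.56 + destination terminal 932.61 + brokerage 401.95 + delivery 1135.04 + duty 1664.80 = 4457.96
Landed cost = invoice 11740.19 + 4457.96 = 16198.15

Total landed cost: SGD 16198.15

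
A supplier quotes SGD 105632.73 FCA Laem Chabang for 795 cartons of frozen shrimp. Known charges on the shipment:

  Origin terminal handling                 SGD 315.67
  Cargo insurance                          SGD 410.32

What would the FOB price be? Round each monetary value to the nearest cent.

FOB price: SGD 105948.40

Not relevant to the conversion: insurance — on the buyer under both terms; not part of either seller's price.
From FCA to FOB, the seller additionally bears: origin terminal.
FOB price = 105632.73 + 315.67 = 105948.40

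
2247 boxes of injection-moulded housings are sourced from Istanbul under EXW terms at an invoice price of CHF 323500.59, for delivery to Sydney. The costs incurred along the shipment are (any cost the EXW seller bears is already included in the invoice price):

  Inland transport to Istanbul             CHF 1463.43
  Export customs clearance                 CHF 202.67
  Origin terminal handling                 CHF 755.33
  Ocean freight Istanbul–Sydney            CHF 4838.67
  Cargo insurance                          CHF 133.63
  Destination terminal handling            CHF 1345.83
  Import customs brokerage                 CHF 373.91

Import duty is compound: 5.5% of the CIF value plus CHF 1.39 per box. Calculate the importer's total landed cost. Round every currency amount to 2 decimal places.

EXW: the seller makes goods available at their premises; the buyer bears all onward costs.
CIF value = EXW price + inland to port + export clearance + origin terminal + freight + insurance = 323500.59 + 1463.43 + 202.67 + 755.33 + 4838.67 + 133.63 = 330894.32
Ad valorem component: 330894.32 × 5.5% = 18199.19
Specific component: 2247 × 1.39 = 3123.33
Import duty = 18199.19 + 3123.33 = 21322.52
Buyer bears: inland to port 1463.43 + export clearance 202.67 + origin terminal 755.33 + freight 4838.67 + insurance 133.63 + destination terminal 1345.83 + brokerage 373.91 + duty 21322.52 = 30435.99
Landed cost = invoice 323500.59 + 30435.99 = 353936.58

Total landed cost: CHF 353936.58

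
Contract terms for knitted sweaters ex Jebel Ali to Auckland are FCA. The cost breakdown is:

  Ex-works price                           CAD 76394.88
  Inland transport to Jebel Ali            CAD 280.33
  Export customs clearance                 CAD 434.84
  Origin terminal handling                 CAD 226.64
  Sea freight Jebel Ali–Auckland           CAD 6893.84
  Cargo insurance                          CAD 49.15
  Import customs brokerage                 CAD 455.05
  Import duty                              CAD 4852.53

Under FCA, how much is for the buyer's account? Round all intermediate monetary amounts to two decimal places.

Buyer's account: CAD 12477.21

FCA: the seller delivers export-cleared goods to the carrier; the buyer bears costs from that point.
Seller's account: goods 76394.88 + inland to port 280.33 + export clearance 434.84 = 77110.05
Buyer's account: origin terminal 226.64 + freight 6893.84 + insurance 49.15 + brokerage 455.05 + duty 4852.53 = 12477.21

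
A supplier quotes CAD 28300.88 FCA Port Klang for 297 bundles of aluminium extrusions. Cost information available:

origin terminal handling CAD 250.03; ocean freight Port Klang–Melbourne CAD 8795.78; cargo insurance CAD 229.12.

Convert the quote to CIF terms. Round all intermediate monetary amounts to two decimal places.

CIF price: CAD 37575.81

From FCA to CIF, the seller additionally bears: origin terminal, freight, insurance.
CIF price = 28300.88 + 250.03 + 8795.78 + 229.12 = 37575.81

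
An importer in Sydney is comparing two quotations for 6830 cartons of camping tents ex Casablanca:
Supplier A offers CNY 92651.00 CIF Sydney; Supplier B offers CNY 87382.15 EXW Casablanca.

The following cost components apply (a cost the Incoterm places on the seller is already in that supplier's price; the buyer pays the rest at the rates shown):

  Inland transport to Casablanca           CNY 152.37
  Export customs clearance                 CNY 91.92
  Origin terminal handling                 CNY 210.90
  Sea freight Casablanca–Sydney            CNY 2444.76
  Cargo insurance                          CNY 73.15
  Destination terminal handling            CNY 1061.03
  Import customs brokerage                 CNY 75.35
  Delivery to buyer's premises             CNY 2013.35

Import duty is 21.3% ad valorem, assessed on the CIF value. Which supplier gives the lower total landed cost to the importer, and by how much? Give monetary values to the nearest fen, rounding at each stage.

Supplier A (CIF):
The CIF price already equals the CIF value: 92651.00
Import duty = 92651.00 × 21.3% = 19734.66
Buyer bears (A): 1061.03 + 75.35 + 2013.35 = 3149.73
Landed cost (A) = invoice 92651.00 + 3149.73 + duty 19734.66 = 115535.39
Supplier B (EXW):
CIF value = EXW price + inland to port + export clearance + origin terminal + freight + insurance = 87382.15 + 152.37 + 91.92 + 210.90 + 2444.76 + 73.15 = 90355.25
Import duty = 90355.25 × 21.3% = 19245.67
Buyer bears (B): 152.37 + 91.92 + 210.90 + 2444.76 + 73.15 + 1061.03 + 75.35 + 2013.35 = 6122.83
Landed cost (B) = invoice 87382.15 + 6122.83 + duty 19245.67 = 112750.65
Difference = |115535.39 − 112750.65| = 2784.74

Supplier B is cheaper by CNY 2784.74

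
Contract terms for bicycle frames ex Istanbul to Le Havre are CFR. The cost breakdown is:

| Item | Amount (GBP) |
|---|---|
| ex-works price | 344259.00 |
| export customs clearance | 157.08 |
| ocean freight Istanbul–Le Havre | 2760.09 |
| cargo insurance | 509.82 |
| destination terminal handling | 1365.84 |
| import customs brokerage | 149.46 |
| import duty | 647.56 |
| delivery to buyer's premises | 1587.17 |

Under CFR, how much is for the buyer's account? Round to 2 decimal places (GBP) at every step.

Buyer's account: GBP 4259.85

CFR: the seller pays costs through ocean freight to the destination port, but not insurance.
Seller's account: goods 344259.00 + export clearance 157.08 + freight 2760.09 = 347176.17
Buyer's account: insurance 509.82 + destination terminal 1365.84 + brokerage 149.46 + duty 647.56 + delivery 1587.17 = 4259.85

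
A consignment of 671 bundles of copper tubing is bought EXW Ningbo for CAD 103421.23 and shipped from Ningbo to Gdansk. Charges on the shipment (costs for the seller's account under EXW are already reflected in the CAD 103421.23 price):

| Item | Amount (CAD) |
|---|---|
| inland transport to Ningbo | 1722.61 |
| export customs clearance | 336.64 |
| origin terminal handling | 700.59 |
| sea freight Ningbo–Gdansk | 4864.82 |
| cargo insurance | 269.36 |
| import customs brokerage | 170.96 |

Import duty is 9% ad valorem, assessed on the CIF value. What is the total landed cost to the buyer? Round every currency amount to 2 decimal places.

Total landed cost: CAD 121504.58

EXW: the seller makes goods available at their premises; the buyer bears all onward costs.
CIF value = EXW price + inland to port + export clearance + origin terminal + freight + insurance = 103421.23 + 1722.61 + 336.64 + 700.59 + 4864.82 + 269.36 = 111315.25
Import duty = 111315.25 × 9% = 10018.37
Buyer bears: inland to port 1722.61 + export clearance 336.64 + origin terminal 700.59 + freight 4864.82 + insurance 269.36 + brokerage 170.96 + duty 10018.37 = 18083.35
Landed cost = invoice 103421.23 + 18083.35 = 121504.58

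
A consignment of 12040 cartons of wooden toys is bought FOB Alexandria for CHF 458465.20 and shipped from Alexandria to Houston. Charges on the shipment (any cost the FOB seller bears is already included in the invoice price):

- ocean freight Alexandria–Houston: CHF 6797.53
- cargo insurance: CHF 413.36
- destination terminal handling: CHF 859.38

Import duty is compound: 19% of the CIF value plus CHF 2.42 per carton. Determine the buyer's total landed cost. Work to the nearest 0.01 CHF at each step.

FOB: the seller bears costs until goods are on board at the origin port; the buyer bears freight, insurance and all costs thereafter.
CIF value = FOB price + freight + insurance = 458465.20 + 6797.53 + 413.36 = 465676.09
Ad valorem component: 465676.09 × 19% = 88478.46
Specific component: 12040 × 2.42 = 29136.80
Import duty = 88478.46 + 29136.80 = 117615.26
Buyer bears: freight 6797.53 + insurance 413.36 + destination terminal 859.38 + duty 117615.26 = 125685.53
Landed cost = invoice 458465.20 + 125685.53 = 584150.73

Total landed cost: CHF 584150.73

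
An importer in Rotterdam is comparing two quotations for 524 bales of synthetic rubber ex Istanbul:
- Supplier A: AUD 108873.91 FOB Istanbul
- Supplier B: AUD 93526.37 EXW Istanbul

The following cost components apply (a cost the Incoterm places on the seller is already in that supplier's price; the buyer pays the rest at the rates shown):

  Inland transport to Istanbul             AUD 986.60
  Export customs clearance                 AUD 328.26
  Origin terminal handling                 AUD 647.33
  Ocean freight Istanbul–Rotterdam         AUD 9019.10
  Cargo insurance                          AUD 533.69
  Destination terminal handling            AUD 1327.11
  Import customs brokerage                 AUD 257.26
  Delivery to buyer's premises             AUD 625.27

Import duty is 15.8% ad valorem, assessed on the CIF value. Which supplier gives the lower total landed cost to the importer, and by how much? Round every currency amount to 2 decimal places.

Supplier B is cheaper by AUD 15500.24

Supplier A (FOB):
CIF value = FOB price + freight + insurance = 108873.91 + 9019.10 + 533.69 = 118426.70
Import duty = 118426.70 × 15.8% = 18711.42
Buyer bears (A): 9019.10 + 533.69 + 1327.11 + 257.26 + 625.27 = 11762.43
Landed cost (A) = invoice 108873.91 + 11762.43 + duty 18711.42 = 139347.76
Supplier B (EXW):
CIF value = EXW price + inland to port + export clearance + origin terminal + freight + insurance = 93526.37 + 986.60 + 328.26 + 647.33 + 9019.10 + 533.69 = 105041.35
Import duty = 105041.35 × 15.8% = 16596.53
Buyer bears (B): 986.60 + 328.26 + 647.33 + 9019.10 + 533.69 + 1327.11 + 257.26 + 625.27 = 13724.62
Landed cost (B) = invoice 93526.37 + 13724.62 + duty 16596.53 = 123847.52
Difference = |139347.76 − 123847.52| = 15500.24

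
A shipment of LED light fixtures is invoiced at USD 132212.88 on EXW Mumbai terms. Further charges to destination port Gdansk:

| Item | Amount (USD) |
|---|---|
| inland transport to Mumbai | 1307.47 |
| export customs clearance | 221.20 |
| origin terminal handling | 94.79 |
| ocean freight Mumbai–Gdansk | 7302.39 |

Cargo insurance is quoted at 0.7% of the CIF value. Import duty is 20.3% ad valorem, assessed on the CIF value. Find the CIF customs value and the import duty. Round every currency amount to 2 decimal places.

CIF value: USD 142133.67; import duty: USD 28853.14

Let C be the CIF value. C = EXW price + pre-shipment costs + freight + 0.7% × C
C − 0.7% × C = 132212.88 + 1307.47 + 221.20 + 94.79 + 7302.39
0.993 × C = 141138.73
C = 141138.73 / 0.993 = 142133.67
Insurance premium = 0.7% × 142133.67 = 994.94
Import duty = 142133.67 × 20.3% = 28853.14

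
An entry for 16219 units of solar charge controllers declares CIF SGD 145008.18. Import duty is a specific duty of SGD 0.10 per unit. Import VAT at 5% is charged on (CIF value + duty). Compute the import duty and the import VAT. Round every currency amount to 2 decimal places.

Import duty = 16219 × 0.10 = 1621.90
VAT base = CIF + duty = 145008.18 + 1621.90 = 146630.08
Import VAT = 146630.08 × 5% = 7331.50

Import duty: SGD 1621.90; import VAT: SGD 7331.50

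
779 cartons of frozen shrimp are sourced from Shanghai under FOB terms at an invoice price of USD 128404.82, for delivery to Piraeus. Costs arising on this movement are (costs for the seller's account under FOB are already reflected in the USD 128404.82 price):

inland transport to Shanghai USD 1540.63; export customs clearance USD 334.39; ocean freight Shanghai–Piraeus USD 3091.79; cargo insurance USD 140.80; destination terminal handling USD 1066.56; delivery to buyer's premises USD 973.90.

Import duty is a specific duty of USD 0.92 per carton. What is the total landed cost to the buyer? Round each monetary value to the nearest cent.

FOB: the seller bears costs until goods are on board at the origin port; the buyer bears freight, insurance and all costs thereafter.
Already in the invoice (seller's account under FOB): inland to port, export clearance — exclude.
CIF value = FOB price + freight + insurance = 128404.82 + 3091.79 + 140.80 = 131637.41
Import duty = 779 × 0.92 = 716.68
Buyer bears: freight 3091.79 + insurance 140.80 + destination terminal 1066.56 + delivery 973.90 + duty 716.68 = 5989.73
Landed cost = invoice 128404.82 + 5989.73 = 134394.55

Total landed cost: USD 134394.55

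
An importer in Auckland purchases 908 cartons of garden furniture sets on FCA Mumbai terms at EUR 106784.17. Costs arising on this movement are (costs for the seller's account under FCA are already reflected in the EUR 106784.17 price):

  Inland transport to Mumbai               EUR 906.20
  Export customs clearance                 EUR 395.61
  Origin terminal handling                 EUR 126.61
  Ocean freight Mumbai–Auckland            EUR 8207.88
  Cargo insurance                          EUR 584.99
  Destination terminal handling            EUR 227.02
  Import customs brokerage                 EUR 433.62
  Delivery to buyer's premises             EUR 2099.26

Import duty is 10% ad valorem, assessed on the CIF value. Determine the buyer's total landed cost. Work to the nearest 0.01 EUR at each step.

FCA: the seller delivers export-cleared goods to the carrier; the buyer bears costs from that point.
Already in the invoice (seller's account under FCA): inland to port, export clearance — exclude.
CIF value = FCA price + origin terminal + freight + insurance = 106784.17 + 126.61 + 8207.88 + 584.99 = 115703.65
Import duty = 115703.65 × 10% = 11570.37
Buyer bears: origin terminal 126.61 + freight 8207.88 + insurance 584.99 + destination terminal 227.02 + brokerage 433.62 + delivery 2099.26 + duty 11570.37 = 23249.75
Landed cost = invoice 106784.17 + 23249.75 = 130033.92

Total landed cost: EUR 130033.92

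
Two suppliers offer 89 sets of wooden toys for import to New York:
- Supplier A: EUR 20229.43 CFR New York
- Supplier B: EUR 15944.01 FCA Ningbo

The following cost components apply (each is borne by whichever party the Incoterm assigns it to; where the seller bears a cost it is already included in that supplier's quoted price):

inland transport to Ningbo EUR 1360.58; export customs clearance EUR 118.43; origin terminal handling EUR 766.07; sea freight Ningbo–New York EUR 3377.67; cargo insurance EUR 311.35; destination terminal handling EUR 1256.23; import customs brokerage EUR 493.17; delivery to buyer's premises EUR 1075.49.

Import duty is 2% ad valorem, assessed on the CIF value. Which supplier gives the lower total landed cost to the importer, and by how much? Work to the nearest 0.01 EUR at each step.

Supplier A (CFR):
CIF value = CFR price + insurance = 20229.43 + 311.35 = 20540.78
Import duty = 20540.78 × 2% = 410.82
Buyer bears (A): 311.35 + 1256.23 + 493.17 + 1075.49 = 3136.24
Landed cost (A) = invoice 20229.43 + 3136.24 + duty 410.82 = 23776.49
Supplier B (FCA):
CIF value = FCA price + origin terminal + freight + insurance = 15944.01 + 766.07 + 3377.67 + 311.35 = 20399.10
Import duty = 20399.10 × 2% = 407.98
Buyer bears (B): 766.07 + 3377.67 + 311.35 + 1256.23 + 493.17 + 1075.49 = 7279.98
Landed cost (B) = invoice 15944.01 + 7279.98 + duty 407.98 = 23631.97
Difference = |23776.49 − 23631.97| = 144.52

Supplier B is cheaper by EUR 144.52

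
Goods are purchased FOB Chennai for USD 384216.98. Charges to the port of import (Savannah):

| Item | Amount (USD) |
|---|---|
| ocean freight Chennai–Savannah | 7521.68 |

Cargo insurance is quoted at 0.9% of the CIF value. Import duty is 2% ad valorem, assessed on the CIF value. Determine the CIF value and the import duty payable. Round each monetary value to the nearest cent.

Let C be the CIF value. C = FOB price + freight + 0.9% × C
C − 0.9% × C = 384216.98 + 7521.68
0.991 × C = 391738.66
C = 391738.66 / 0.991 = 395296.33
Insurance premium = 0.9% × 395296.33 = 3557.67
Import duty = 395296.33 × 2% = 7905.93

CIF value: USD 395296.33; import duty: USD 7905.93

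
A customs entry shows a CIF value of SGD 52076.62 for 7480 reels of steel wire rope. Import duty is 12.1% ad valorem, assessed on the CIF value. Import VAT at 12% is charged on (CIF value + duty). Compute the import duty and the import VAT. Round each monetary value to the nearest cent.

Import duty = 52076.62 × 12.1% = 6301.27
VAT base = CIF + duty = 52076.62 + 6301.27 = 58377.89
Import VAT = 58377.89 × 12% = 7005.35

Import duty: SGD 6301.27; import VAT: SGD 7005.35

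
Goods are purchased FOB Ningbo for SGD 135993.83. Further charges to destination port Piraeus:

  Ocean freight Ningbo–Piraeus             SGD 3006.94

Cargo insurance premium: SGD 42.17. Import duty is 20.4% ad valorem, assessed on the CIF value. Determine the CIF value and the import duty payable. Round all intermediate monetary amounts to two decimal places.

CIF = FOB price + freight + insurance
CIF = 135993.83 + 3006.94 + 42.17 = 139042.94
Import duty = 139042.94 × 20.4% = 28364.76

CIF value: SGD 139042.94; import duty: SGD 28364.76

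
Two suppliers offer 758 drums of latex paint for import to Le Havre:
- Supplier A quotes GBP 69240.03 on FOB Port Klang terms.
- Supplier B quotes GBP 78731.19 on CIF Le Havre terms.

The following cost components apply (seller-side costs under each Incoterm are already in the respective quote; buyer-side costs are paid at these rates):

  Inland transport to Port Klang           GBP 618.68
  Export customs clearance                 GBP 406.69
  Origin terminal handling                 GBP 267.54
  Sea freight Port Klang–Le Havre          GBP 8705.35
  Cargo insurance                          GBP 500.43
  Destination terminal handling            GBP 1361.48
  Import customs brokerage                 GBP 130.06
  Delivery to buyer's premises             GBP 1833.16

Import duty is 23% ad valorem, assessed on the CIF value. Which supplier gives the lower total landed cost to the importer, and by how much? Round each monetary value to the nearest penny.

Supplier A (FOB):
CIF value = FOB price + freight + insurance = 69240.03 + 8705.35 + 500.43 = 78445.81
Import duty = 78445.81 × 23% = 18042.54
Buyer bears (A): 8705.35 + 500.43 + 1361.48 + 130.06 + 1833.16 = 12530.48
Landed cost (A) = invoice 69240.03 + 12530.48 + duty 18042.54 = 99813.05
Supplier B (CIF):
The CIF price already equals the CIF value: 78731.19
Import duty = 78731.19 × 23% = 18108.17
Buyer bears (B): 1361.48 + 130.06 + 1833.16 = 3324.70
Landed cost (B) = invoice 78731.19 + 3324.70 + duty 18108.17 = 100164.06
Difference = |99813.05 − 100164.06| = 351.01

Supplier A is cheaper by GBP 351.01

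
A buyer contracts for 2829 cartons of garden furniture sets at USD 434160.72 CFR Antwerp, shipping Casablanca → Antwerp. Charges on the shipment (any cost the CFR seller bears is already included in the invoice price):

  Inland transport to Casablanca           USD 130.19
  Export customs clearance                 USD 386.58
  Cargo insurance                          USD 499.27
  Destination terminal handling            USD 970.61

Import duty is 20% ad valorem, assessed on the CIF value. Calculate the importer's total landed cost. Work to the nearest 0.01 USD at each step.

CFR: the seller pays costs through ocean freight to the destination port, but not insurance.
Already in the invoice (seller's account under CFR): inland to port, export clearance — exclude.
CIF value = CFR price + insurance = 434160.72 + 499.27 = 434659.99
Import duty = 434659.99 × 20% = 86932.00
Buyer bears: insurance 499.27 + destination terminal 970.61 + duty 86932.00 = 88401.88
Landed cost = invoice 434160.72 + 88401.88 = 522562.60

Total landed cost: USD 522562.60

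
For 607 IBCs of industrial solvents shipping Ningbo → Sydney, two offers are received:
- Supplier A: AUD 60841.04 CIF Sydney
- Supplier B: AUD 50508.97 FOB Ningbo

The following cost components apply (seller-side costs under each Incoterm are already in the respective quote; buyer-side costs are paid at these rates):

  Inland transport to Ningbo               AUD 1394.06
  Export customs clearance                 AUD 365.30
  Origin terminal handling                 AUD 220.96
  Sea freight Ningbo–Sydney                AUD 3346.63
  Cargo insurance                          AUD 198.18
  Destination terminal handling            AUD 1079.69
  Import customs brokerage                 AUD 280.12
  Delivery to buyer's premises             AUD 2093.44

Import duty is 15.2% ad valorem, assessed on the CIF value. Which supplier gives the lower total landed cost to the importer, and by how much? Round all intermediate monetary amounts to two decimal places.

Supplier A (CIF):
The CIF price already equals the CIF value: 60841.04
Import duty = 60841.04 × 15.2% = 9247.84
Buyer bears (A): 1079.69 + 280.12 + 2093.44 = 3453.25
Landed cost (A) = invoice 60841.04 + 3453.25 + duty 9247.84 = 73542.13
Supplier B (FOB):
CIF value = FOB price + freight + insurance = 50508.97 + 3346.63 + 198.18 = 54053.78
Import duty = 54053.78 × 15.2% = 8216.17
Buyer bears (B): 3346.63 + 198.18 + 1079.69 + 280.12 + 2093.44 = 6998.06
Landed cost (B) = invoice 50508.97 + 6998.06 + duty 8216.17 = 65723.20
Difference = |73542.13 − 65723.20| = 7818.93

Supplier B is cheaper by AUD 7818.93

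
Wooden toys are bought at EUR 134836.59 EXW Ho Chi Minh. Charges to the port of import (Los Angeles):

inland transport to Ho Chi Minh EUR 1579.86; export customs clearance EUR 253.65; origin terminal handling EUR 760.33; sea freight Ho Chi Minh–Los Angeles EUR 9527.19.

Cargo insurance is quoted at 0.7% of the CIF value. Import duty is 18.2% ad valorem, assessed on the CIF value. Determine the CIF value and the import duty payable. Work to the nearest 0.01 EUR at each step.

CIF value: EUR 147993.58; import duty: EUR 26934.83

Let C be the CIF value. C = EXW price + pre-shipment costs + freight + 0.7% × C
C − 0.7% × C = 134836.59 + 1579.86 + 253.65 + 760.33 + 9527.19
0.993 × C = 146957.62
C = 146957.62 / 0.993 = 147993.58
Insurance premium = 0.7% × 147993.58 = 1035.96
Import duty = 147993.58 × 18.2% = 26934.83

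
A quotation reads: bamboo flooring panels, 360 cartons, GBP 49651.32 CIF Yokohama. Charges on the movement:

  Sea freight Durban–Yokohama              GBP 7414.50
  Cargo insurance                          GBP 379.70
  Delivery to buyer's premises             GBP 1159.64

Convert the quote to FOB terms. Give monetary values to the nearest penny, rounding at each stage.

FOB price: GBP 41857.12

Not relevant to the conversion: delivery — on the buyer under both terms; not part of either seller's price.
From CIF to FOB, the seller no longer bears: freight, insurance.
FOB price = 49651.32 − 7414.50 − 379.70 = 41857.12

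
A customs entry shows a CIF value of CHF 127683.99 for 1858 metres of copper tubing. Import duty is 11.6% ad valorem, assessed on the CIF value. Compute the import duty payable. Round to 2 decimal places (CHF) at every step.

Import duty: CHF 14811.34

Import duty = 127683.99 × 11.6% = 14811.34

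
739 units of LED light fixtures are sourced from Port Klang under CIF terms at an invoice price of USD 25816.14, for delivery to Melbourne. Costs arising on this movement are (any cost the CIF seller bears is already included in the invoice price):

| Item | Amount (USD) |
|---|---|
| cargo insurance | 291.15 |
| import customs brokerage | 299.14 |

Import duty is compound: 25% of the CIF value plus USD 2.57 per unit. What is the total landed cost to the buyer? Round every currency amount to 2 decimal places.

CIF: the seller pays costs through ocean freight and marine insurance to the destination port.
Already in the invoice (seller's account under CIF): insurance — exclude.
The CIF price already equals the CIF value: 25816.14
Ad valorem component: 25816.14 × 25% = 6454.04
Specific component: 739 × 2.57 = 1899.23
Import duty = 6454.04 + 1899.23 = 8353.27
Buyer bears: brokerage 299.14 + duty 8353.27 = 8652.41
Landed cost = invoice 25816.14 + 8652.41 = 34468.55

Total landed cost: USD 34468.55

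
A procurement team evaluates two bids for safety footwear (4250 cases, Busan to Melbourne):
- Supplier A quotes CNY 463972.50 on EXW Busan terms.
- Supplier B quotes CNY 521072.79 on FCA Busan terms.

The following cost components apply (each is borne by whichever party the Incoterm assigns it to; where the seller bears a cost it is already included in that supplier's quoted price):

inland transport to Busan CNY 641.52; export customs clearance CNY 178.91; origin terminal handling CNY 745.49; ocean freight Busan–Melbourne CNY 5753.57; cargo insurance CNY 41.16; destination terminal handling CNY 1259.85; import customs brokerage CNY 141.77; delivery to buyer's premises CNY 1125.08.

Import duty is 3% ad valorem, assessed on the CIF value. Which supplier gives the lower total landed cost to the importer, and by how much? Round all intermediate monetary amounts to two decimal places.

Supplier A (EXW):
CIF value = EXW price + inland to port + export clearance + origin terminal + freight + insurance = 463972.50 + 641.52 + 178.91 + 745.49 + 5753.57 + 41.16 = 471333.15
Import duty = 471333.15 × 3% = 14139.99
Buyer bears (A): 641.52 + 178.91 + 745.49 + 5753.57 + 41.16 + 1259.85 + 141.77 + 1125.08 = 9887.35
Landed cost (A) = invoice 463972.50 + 9887.35 + duty 14139.99 = 487999.84
Supplier B (FCA):
CIF value = FCA price + origin terminal + freight + insurance = 521072.79 + 745.49 + 5753.57 + 41.16 = 527613.01
Import duty = 527613.01 × 3% = 15828.39
Buyer bears (B): 745.49 + 5753.57 + 41.16 + 1259.85 + 141.77 + 1125.08 = 9066.92
Landed cost (B) = invoice 521072.79 + 9066.92 + duty 15828.39 = 545968.10
Difference = |487999.84 − 545968.10| = 57968.26

Supplier A is cheaper by CNY 57968.26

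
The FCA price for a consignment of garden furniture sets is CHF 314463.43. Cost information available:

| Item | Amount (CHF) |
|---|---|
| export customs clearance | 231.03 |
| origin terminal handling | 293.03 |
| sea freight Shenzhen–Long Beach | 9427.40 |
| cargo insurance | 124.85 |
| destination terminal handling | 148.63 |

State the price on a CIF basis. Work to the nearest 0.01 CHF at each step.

Not relevant to the conversion: export clearance — on the seller under both FCA and CIF; already in the FCA price and stays in the CIF price. destination terminal — on the buyer under both terms; not part of either seller's price.
From FCA to CIF, the seller additionally bears: origin terminal, freight, insurance.
CIF price = 314463.43 + 293.03 + 9427.40 + 124.85 = 324308.71

CIF price: CHF 324308.71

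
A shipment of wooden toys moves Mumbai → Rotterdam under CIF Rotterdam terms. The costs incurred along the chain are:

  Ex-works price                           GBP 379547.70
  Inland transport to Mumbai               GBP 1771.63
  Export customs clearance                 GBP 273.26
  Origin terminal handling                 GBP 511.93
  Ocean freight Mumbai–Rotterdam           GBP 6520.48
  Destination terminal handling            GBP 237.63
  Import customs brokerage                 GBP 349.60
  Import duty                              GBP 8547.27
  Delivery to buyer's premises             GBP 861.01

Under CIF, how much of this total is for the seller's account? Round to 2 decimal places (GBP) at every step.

CIF: the seller pays costs through ocean freight and marine insurance to the destination port.
Seller's account: goods 379547.70 + inland to port 1771.63 + export clearance 273.26 + origin terminal 511.93 + freight 6520.48 = 388625.00
Buyer's account: destination terminal 237.63 + brokerage 349.60 + duty 8547.27 + delivery 861.01 = 9995.51

Seller's account: GBP 388625.00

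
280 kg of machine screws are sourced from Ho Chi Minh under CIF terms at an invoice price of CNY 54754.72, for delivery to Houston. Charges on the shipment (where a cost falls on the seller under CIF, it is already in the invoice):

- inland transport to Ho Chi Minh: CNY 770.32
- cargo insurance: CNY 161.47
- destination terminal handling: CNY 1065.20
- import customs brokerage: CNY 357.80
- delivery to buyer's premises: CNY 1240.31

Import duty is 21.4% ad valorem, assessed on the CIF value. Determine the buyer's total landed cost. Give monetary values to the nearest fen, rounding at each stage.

Total landed cost: CNY 69135.54

CIF: the seller pays costs through ocean freight and marine insurance to the destination port.
Already in the invoice (seller's account under CIF): inland to port, insurance — exclude.
The CIF price already equals the CIF value: 54754.72
Import duty = 54754.72 × 21.4% = 11717.51
Buyer bears: destination terminal 1065.20 + brokerage 357.80 + delivery 1240.31 + duty 11717.51 = 14380.82
Landed cost = invoice 54754.72 + 14380.82 = 69135.54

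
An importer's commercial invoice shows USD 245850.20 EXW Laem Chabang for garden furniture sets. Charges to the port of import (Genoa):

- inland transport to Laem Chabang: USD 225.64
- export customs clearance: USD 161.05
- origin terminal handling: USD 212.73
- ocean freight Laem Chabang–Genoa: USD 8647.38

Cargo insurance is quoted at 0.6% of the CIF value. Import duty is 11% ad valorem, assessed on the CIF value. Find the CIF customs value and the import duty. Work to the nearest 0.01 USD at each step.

CIF value: USD 256636.82; import duty: USD 28230.05

Let C be the CIF value. C = EXW price + pre-shipment costs + freight + 0.6% × C
C − 0.6% × C = 245850.20 + 225.64 + 161.05 + 212.73 + 8647.38
0.994 × C = 255097.00
C = 255097.00 / 0.994 = 256636.82
Insurance premium = 0.6% × 256636.82 = 1539.82
Import duty = 256636.82 × 11% = 28230.05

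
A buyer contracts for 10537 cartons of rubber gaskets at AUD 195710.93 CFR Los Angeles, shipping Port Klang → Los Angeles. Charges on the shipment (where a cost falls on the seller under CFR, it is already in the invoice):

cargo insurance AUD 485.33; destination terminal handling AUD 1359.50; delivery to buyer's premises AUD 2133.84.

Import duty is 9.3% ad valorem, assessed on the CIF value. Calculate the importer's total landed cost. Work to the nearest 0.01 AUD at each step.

CFR: the seller pays costs through ocean freight to the destination port, but not insurance.
CIF value = CFR price + insurance = 195710.93 + 485.33 = 196196.26
Import duty = 196196.26 × 9.3% = 18246.25
Buyer bears: insurance 485.33 + destination terminal 1359.50 + delivery 2133.84 + duty 18246.25 = 22224.92
Landed cost = invoice 195710.93 + 22224.92 = 217935.85

Total landed cost: AUD 217935.85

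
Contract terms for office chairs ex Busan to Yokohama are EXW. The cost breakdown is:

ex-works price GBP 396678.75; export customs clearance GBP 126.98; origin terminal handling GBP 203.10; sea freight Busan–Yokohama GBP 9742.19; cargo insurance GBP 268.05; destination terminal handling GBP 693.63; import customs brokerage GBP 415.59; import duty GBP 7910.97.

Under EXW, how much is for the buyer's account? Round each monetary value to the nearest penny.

Buyer's account: GBP 19360.51

EXW: the seller makes goods available at their premises; the buyer bears all onward costs.
Seller's account: goods 396678.75 = 396678.75
Buyer's account: export clearance 126.98 + origin terminal 203.10 + freight 9742.19 + insurance 268.05 + destination terminal 693.63 + brokerage 415.59 + duty 7910.97 = 19360.51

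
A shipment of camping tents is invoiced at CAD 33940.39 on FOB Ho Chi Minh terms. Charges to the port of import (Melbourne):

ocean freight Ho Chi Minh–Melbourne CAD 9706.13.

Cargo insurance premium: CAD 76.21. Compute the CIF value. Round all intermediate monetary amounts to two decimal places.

CIF value: CAD 43722.73

CIF = FOB price + freight + insurance
CIF = 33940.39 + 9706.13 + 76.21 = 43722.73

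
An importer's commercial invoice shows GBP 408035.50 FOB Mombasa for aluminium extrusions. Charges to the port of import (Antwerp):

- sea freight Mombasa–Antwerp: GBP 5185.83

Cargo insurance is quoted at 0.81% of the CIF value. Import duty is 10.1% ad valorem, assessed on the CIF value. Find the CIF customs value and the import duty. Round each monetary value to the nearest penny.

Let C be the CIF value. C = FOB price + freight + 0.81% × C
C − 0.81% × C = 408035.50 + 5185.83
0.9919 × C = 413221.33
C = 413221.33 / 0.9919 = 416595.76
Insurance premium = 0.81% × 416595.76 = 3374.43
Import duty = 416595.76 × 10.1% = 42076.17

CIF value: GBP 416595.76; import duty: GBP 42076.17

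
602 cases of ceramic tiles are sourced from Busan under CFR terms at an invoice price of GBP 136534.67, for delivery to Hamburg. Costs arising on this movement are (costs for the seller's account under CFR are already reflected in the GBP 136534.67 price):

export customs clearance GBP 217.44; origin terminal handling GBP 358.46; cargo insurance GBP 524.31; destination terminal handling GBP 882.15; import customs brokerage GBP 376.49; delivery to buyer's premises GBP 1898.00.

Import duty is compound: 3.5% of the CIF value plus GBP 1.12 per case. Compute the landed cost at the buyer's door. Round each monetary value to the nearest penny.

CFR: the seller pays costs through ocean freight to the destination port, but not insurance.
Already in the invoice (seller's account under CFR): export clearance, origin terminal — exclude.
CIF value = CFR price + insurance = 136534.67 + 524.31 = 137058.98
Ad valorem component: 137058.98 × 3.5% = 4797.06
Specific component: 602 × 1.12 = 674.24
Import duty = 4797.06 + 674.24 = 5471.30
Buyer bears: insurance 524.31 + destination terminal 882.15 + brokerage 376.49 + delivery 1898.00 + duty 5471.30 = 9152.25
Landed cost = invoice 136534.67 + 9152.25 = 145686.92

Total landed cost: GBP 145686.92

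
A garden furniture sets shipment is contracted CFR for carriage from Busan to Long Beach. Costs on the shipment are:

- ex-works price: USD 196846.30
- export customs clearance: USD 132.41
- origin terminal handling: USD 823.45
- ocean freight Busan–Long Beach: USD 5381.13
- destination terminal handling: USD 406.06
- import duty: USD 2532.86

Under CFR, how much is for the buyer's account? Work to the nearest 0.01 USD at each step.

CFR: the seller pays costs through ocean freight to the destination port, but not insurance.
Seller's account: goods 196846.30 + export clearance 132.41 + origin terminal 823.45 + freight 5381.13 = 203183.29
Buyer's account: destination terminal 406.06 + duty 2532.86 = 2938.92

Buyer's account: USD 2938.92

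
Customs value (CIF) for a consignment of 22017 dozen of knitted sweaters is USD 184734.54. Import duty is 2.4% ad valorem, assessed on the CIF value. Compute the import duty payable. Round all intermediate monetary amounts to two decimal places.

Import duty = 184734.54 × 2.4% = 4433.63

Import duty: USD 4433.63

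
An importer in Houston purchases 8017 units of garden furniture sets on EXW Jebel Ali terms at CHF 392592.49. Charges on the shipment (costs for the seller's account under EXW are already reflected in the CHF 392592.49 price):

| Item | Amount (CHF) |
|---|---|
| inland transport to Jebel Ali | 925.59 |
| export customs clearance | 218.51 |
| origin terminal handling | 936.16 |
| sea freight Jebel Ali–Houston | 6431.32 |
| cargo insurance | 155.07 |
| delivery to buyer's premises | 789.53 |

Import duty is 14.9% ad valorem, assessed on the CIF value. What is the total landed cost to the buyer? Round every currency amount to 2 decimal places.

EXW: the seller makes goods available at their premises; the buyer bears all onward costs.
CIF value = EXW price + inland to port + export clearance + origin terminal + freight + insurance = 392592.49 + 925.59 + 218.51 + 936.16 + 6431.32 + 155.07 = 401259.14
Import duty = 401259.14 × 14.9% = 59787.61
Buyer bears: inland to port 925.59 + export clearance 218.51 + origin terminal 936.16 + freight 6431.32 + insurance 155.07 + delivery 789.53 + duty 59787.61 = 69243.79
Landed cost = invoice 392592.49 + 69243.79 = 461836.28

Total landed cost: CHF 461836.28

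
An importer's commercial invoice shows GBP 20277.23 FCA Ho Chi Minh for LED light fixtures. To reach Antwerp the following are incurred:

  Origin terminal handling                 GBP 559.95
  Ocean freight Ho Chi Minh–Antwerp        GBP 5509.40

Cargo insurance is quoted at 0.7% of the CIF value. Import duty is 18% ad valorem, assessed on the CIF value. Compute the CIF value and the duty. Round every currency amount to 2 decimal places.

Let C be the CIF value. C = FCA price + pre-shipment costs + freight + 0.7% × C
C − 0.7% × C = 20277.23 + 559.95 + 5509.40
0.993 × C = 26346.58
C = 26346.58 / 0.993 = 26532.31
Insurance premium = 0.7% × 26532.31 = 185.73
Import duty = 26532.31 × 18% = 4775.82

CIF value: GBP 26532.31; import duty: GBP 4775.82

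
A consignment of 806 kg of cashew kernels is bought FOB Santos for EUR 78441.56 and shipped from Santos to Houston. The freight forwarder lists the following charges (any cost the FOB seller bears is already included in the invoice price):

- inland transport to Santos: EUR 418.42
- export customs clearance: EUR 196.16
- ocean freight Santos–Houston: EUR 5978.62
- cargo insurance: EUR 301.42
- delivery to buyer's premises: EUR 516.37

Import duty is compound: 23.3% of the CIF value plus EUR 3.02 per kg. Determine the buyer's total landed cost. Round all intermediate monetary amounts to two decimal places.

FOB: the seller bears costs until goods are on board at the origin port; the buyer bears freight, insurance and all costs thereafter.
Already in the invoice (seller's account under FOB): inland to port, export clearance — exclude.
CIF value = FOB price + freight + insurance = 78441.56 + 5978.62 + 301.42 = 84721.60
Ad valorem component: 84721.60 × 23.3% = 19740.13
Specific component: 806 × 3.02 = 2434.12
Import duty = 19740.13 + 2434.12 = 22174.25
Buyer bears: freight 5978.62 + insurance 301.42 + delivery 516.37 + duty 22174.25 = 28970.66
Landed cost = invoice 78441.56 + 28970.66 = 107412.22

Total landed cost: EUR 107412.22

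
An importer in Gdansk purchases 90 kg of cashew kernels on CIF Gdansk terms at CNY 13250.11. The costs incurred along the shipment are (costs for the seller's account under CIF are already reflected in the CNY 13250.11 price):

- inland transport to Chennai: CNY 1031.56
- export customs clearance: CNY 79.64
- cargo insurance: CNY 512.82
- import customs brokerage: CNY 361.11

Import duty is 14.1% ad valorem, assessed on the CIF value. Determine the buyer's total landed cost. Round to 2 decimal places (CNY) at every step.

Total landed cost: CNY 15479.49

CIF: the seller pays costs through ocean freight and marine insurance to the destination port.
Already in the invoice (seller's account under CIF): inland to port, export clearance, insurance — exclude.
The CIF price already equals the CIF value: 13250.11
Import duty = 13250.11 × 14.1% = 1868.27
Buyer bears: brokerage 361.11 + duty 1868.27 = 2229.38
Landed cost = invoice 13250.11 + 2229.38 = 15479.49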